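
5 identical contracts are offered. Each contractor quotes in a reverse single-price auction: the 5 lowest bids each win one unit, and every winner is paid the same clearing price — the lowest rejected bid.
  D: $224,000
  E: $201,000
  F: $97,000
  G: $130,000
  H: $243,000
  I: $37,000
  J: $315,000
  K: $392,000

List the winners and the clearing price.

Bids ranked low→high: 37,000 (I), 97,000 (F), 130,000 (G), 201,000 (E), 224,000 (D), 243,000 (H), 315,000 (J), …
The 5 lowest are I, F, G, E, D.
Clearing price = lowest rejected bid = $243,000.

I, F, G, E, D; each is paid $243,000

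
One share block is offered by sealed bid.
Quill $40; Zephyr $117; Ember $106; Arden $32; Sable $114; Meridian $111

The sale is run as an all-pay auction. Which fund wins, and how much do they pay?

Bids in order: 117 (Zephyr) > 114 (Sable) > 111 (Meridian) > 106 (Ember) > 40 (Quill) > 32 (Arden)
Zephyr wins with the top bid; all bids are sunk regardless.

Zephyr pays $117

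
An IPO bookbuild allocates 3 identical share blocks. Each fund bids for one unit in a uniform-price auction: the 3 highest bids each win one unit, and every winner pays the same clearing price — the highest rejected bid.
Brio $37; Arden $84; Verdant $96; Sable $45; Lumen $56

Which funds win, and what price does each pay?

Bids ranked high→low: 96 (Verdant), 84 (Arden), 56 (Lumen), 45 (Sable), 37 (Brio)
The 3 highest are Verdant, Arden, Lumen.
Clearing price = highest rejected bid = $45.

Verdant, Arden, Lumen; each pays $45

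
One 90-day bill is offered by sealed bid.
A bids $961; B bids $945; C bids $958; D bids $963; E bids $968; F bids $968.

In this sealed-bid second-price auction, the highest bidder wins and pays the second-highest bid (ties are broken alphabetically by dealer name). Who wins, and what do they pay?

Bids in order: 968 (E) > 968 (F) > 963 (D) > 961 (A) > 958 (C) > 945 (B)
E and F tie at $968; tie-break gives it to E.
Second-price: E pays F's bid of $968.

E pays $968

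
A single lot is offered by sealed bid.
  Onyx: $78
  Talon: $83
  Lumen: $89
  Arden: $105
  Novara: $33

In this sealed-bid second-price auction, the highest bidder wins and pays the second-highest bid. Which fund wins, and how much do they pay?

Arden pays $89

Bids in order: 105 (Arden) > 89 (Lumen) > 83 (Talon) > 78 (Onyx) > 33 (Novara)
Arden wins with the highest bid; price is set by the runner-up at $89.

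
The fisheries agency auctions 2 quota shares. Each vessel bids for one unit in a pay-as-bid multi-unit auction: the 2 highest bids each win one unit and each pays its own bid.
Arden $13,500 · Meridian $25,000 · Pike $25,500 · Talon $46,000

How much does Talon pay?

Sorting: 46,000 (Talon), 25,500 (Pike), 25,000 (Meridian), 13,500 (Arden)
The 2 highest are Talon, Pike.
Talon wins → own bid $46,000.

Talon pays $46,000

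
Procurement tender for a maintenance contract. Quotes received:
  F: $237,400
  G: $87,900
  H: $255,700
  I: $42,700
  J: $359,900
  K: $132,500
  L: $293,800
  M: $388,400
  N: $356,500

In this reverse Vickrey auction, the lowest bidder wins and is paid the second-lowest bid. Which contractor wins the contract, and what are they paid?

Reverse Vickrey auction: the lowest bidder wins and is paid the second-lowest bid.
Sorting bids: 42,700 (I) < 87,900 (G) < 132,500 (K) < 237,400 (F) < 255,700 (H) < 293,800 (L) < …
I wins with the lowest bid; price is set by the runner-up at $87,900.

I is paid $87,900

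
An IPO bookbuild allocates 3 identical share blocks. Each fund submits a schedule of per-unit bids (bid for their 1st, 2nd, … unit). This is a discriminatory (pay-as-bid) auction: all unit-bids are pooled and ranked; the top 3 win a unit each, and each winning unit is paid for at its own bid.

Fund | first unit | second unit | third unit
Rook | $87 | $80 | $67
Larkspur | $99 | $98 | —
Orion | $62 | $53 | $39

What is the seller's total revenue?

Total revenue: $284

Pooled unit-bids ranked (top 3): 99 (Larkspur-1), 98 (Larkspur-2), 87 (Rook-1)
Next rejected bid: $80 (not a price — pay-as-bid).
Each winning unit pays its own bid.
Revenue = 99 + 98 + 87 = $284.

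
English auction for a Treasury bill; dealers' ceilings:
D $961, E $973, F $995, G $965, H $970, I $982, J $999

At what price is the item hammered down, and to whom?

J wins at $995

Rule: the price rises until one bidder remains; the winner pays the price at which the last rival dropped out.
Sorting limits: 999 (J) > 995 (F) > 982 (I) > 973 (E) > 970 (H) > 965 (G) > …
Bidding ends when F exits at $995; J takes it.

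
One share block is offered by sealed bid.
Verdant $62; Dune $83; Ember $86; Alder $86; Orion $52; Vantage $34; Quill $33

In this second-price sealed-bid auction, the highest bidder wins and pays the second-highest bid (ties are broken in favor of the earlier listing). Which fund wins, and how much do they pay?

Ember pays $86

Sorting bids: 86 (Ember) > 86 (Alder) > 83 (Dune) > 62 (Verdant) > 52 (Orion) > 34 (Vantage) > …
Ember and Alder tie at $86; tie-break gives it to Ember.
Ember is highest; pays the second-highest bid, $86.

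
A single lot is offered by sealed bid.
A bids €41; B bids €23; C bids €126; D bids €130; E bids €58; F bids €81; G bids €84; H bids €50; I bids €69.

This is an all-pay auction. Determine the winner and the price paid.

D pays €130

Rule: the highest bidder wins the item, but every bidder pays their own bid.
Sorting bids: 130 (D) > 126 (C) > 84 (G) > 81 (F) > 69 (I) > 58 (E) > …
D is highest and takes the item; every bidder forfeits their bid.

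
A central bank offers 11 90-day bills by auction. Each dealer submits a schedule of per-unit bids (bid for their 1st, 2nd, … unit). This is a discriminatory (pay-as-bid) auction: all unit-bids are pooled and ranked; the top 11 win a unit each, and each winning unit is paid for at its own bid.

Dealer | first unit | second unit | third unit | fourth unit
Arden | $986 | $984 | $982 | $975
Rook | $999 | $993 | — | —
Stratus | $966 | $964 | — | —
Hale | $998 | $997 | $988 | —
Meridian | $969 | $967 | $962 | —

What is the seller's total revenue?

Total revenue: $10,838

Pooled unit-bids ranked (top 11): 999 (Rook-1), 998 (Hale-1), 997 (Hale-2), 993 (Rook-2), 988 (Hale-3), 986 (Arden-1), 984 (Arden-2), 982 (Arden-3), 975 (Arden-4), 969 (Meridian-1), 967 (Meridian-2)
Next rejected bid: $966 (not a price — pay-as-bid).
Each winning unit pays its own bid.
Revenue = 999 + 998 + 997 + 993 + 988 + 986 + 984 + 982 + 975 + 969 + 967 = $10,838.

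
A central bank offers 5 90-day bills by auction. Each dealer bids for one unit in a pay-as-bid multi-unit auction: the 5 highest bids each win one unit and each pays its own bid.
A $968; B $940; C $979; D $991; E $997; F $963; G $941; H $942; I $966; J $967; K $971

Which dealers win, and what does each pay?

Bids ranked high→low: 997 (E), 991 (D), 979 (C), 971 (K), 968 (A), 967 (J), 966 (I), …
Top 5: E, D, C, K, A.
Each winner pays its own bid: E $997, D $991, C $979, K $971, A $968.

E $997, D $991, C $979, K $971, A $968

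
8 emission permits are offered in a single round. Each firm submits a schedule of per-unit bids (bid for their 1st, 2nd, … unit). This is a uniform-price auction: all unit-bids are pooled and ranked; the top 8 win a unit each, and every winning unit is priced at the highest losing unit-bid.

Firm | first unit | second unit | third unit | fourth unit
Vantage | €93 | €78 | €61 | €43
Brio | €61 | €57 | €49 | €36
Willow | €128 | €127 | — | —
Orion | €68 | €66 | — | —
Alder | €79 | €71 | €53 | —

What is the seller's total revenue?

Total revenue: €488

All unit-bids, highest first — top 8: 128 (Willow-1), 127 (Willow-2), 93 (Vantage-1), 79 (Alder-1), 78 (Vantage-2), 71 (Alder-2), 68 (Orion-1), 66 (Orion-2)
Highest rejected unit-bid = €61.
Allocation: Alder 2, Orion 2, Vantage 2, Willow 2. Every unit priced at €61.
Revenue = 8 × 61 = €488.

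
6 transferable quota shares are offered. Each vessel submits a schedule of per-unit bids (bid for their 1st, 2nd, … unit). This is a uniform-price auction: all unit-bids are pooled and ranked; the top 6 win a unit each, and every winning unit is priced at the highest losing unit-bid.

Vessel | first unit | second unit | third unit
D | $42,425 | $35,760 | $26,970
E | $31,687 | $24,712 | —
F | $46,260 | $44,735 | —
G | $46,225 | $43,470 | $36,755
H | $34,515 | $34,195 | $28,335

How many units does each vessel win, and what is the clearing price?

All unit-bids, highest first — top 6: 46,260 (F-1), 46,225 (G-1), 44,735 (F-2), 43,470 (G-2), 42,425 (D-1), 36,755 (G-3)
First bid not allocated: $35,760.
Allocation: D 1, F 2, G 3.

D 1, F 2, G 3; clearing price $35,760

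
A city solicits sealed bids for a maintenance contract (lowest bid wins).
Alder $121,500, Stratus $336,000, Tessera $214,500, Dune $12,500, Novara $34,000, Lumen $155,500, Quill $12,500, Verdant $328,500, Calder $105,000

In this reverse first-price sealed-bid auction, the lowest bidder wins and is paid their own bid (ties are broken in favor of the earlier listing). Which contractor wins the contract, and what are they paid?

Bids ranked: 12,500 (Dune) < 12,500 (Quill) < 34,000 (Novara) < 105,000 (Calder) < 121,500 (Alder) < 155,500 (Lumen) < …
Tie at $12,500 → Dune wins by tie-break.
Dune is lowest → is paid own bid, $12,500.

Dune is paid $12,500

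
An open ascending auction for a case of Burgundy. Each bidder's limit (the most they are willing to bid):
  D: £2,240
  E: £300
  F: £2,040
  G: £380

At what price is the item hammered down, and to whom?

Sorting limits: 2,240 (D) > 2,040 (F) > 380 (G) > 300 (E)
F is the last rival to drop out, at £2,040; D remains and wins at that price.

D wins at £2,040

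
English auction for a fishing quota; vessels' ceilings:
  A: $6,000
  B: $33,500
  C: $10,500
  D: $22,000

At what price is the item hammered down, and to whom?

B wins at $22,000

Open ascending-bid auction: the price rises until one bidder remains; the winner pays the price at which the last rival dropped out.
Limits in order: 33,500 (B) > 22,000 (D) > 10,500 (C) > 6,000 (A)
D is the last rival to drop out, at $22,000; B remains and wins at that price.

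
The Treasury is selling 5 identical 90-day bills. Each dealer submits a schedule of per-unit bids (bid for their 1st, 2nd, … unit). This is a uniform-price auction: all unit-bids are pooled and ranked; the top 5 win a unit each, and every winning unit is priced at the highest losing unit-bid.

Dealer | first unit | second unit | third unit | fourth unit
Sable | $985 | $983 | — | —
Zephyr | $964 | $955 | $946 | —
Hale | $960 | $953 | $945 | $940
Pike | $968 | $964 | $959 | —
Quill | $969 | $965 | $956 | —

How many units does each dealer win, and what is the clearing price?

Pike 1, Quill 2, Sable 2; clearing price $964

All unit-bids, highest first — top 5: 985 (Sable-1), 983 (Sable-2), 969 (Quill-1), 968 (Pike-1), 965 (Quill-2)
First bid not allocated: $964.
Allocation: Pike 1, Quill 2, Sable 2.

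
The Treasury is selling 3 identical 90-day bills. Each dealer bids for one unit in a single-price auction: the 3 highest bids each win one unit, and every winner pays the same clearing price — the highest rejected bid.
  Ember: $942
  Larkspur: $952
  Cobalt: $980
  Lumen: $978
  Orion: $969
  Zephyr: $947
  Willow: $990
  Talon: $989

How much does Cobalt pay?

Cobalt pays $978

Bids ranked high→low: 990 (Willow), 989 (Talon), 980 (Cobalt), 978 (Lumen), 969 (Orion), …
The 3 highest are Willow, Talon, Cobalt.
First losing bid is Lumen's $978, which sets the uniform price.
Cobalt wins → pays $978.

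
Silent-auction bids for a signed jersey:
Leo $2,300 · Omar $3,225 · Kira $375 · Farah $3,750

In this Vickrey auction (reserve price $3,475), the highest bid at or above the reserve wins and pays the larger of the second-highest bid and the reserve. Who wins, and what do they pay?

Bids in order: 3,750 (Farah) > 3,225 (Omar) > 2,300 (Leo) > 375 (Kira)
Farah has the top bid at or above the reserve ($3,750).
max(second-highest $3,225, reserve $3,475) = $3,475.

Farah pays $3,475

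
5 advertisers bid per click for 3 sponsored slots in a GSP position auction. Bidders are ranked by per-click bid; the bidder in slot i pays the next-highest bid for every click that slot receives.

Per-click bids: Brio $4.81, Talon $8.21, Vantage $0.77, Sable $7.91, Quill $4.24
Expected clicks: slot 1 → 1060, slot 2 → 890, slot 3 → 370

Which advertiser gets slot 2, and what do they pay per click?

Per-click bids in order: $8.21 (Talon) > $7.91 (Sable) > $4.81 (Brio) > $4.24 (Quill) > …
Slot 2 goes to the second-ranked bidder, Sable, who pays the next bid down: $4.81/click.

Sable; $4.81 per click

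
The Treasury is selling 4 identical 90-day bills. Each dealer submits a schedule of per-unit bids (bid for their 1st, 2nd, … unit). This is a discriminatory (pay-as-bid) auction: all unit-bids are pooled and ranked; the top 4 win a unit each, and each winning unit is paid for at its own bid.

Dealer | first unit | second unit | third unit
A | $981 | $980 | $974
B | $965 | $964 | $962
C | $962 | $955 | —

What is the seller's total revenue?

Merging the schedules and taking the best 4: 981 (A-1), 980 (A-2), 974 (A-3), 965 (B-1)
Next rejected bid: $964 (not a price — pay-as-bid).
Each winning unit pays its own bid.
Revenue = 981 + 980 + 974 + 965 = $3,900.

Total revenue: $3,900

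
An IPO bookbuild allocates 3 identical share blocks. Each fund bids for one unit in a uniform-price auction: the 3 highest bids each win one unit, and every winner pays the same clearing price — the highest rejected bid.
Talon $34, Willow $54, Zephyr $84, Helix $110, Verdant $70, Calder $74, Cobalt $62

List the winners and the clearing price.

Bids ranked high→low: 110 (Helix), 84 (Zephyr), 74 (Calder), 70 (Verdant), 62 (Cobalt), …
The 3 highest are Helix, Zephyr, Calder.
Clearing price = highest rejected bid = $70.

Helix, Zephyr, Calder; each pays $70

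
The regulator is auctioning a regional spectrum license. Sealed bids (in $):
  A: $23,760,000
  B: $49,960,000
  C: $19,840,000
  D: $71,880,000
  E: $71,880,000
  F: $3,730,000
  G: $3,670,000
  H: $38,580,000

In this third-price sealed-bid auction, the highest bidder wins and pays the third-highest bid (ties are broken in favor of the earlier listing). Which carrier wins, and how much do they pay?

Bids ranked: 71,880,000 (D) > 71,880,000 (E) > 49,960,000 (B) > 38,580,000 (H) > 23,760,000 (A) > 19,840,000 (C) > …
D and E tie at $71,880,000; tie-break gives it to D.
D wins; payment is bid #3 in the ranking = $49,960,000.

D pays $49,960,000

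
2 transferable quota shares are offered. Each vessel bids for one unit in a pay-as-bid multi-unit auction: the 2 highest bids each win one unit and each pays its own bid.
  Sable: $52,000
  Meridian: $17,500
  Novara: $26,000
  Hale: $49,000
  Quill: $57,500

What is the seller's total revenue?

Total revenue: $109,500

Bids ranked high→low: 57,500 (Quill), 52,000 (Sable), 49,000 (Hale), 26,000 (Novara), …
The 2 highest are Quill, Sable.
Total revenue = 57,500 + 52,000 = $109,500.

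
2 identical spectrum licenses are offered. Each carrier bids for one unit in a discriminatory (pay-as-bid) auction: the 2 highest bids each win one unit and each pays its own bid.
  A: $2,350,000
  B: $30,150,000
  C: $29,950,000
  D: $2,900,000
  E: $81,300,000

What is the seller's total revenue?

Bids ranked high→low: 81,300,000 (E), 30,150,000 (B), 29,950,000 (C), 2,900,000 (D), …
Winners (2 units): E, B.
Total revenue = 81,300,000 + 30,150,000 = $111,450,000.

Total revenue: $111,450,000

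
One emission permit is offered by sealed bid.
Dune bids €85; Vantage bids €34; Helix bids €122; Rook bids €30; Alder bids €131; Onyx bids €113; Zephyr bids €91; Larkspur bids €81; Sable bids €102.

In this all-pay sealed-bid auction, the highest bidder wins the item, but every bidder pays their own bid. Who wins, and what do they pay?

Alder pays €131

All-pay sealed-bid auction: the highest bidder wins the item, but every bidder pays their own bid.
Sorting bids: 131 (Alder) > 122 (Helix) > 113 (Onyx) > 102 (Sable) > 91 (Zephyr) > 85 (Dune) > …
Alder is highest and takes the item; every bidder forfeits their bid.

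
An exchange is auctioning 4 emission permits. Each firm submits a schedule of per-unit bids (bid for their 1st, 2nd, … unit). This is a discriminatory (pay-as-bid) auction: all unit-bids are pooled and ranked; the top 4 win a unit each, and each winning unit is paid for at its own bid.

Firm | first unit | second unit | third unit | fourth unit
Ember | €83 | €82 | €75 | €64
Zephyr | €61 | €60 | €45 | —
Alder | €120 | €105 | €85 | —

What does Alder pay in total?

Alder pays €310

All unit-bids, highest first — top 4: 120 (Alder-1), 105 (Alder-2), 85 (Alder-3), 83 (Ember-1)
Next rejected bid: €82 (not a price — pay-as-bid).
Alder's winning unit-bids: 120 + 105 + 85 = €310.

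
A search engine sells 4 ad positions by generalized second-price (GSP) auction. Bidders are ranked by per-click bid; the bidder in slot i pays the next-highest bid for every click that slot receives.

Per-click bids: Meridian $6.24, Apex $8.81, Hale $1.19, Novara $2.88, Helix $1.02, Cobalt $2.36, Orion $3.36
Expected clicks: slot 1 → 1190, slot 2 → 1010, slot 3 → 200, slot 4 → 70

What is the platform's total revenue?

Per-click bids in order: $8.81 (Apex) > $6.24 (Meridian) > $3.36 (Orion) > $2.88 (Novara) > $2.36 (Cobalt) > …
Slot 1: Apex pays $6.24 × 1190 = $7425.60
Slot 2: Meridian pays $3.36 × 1010 = $3393.60
Slot 3: Orion pays $2.88 × 200 = $576.00
Slot 4: Novara pays $2.36 × 70 = $165.20
Total = $11560.40

Total revenue: $11560.40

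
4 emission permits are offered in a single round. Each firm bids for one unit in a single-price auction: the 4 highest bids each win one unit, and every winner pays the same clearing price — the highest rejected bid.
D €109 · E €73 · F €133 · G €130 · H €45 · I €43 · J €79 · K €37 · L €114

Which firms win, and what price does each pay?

Ordering the bids: 133 (F), 130 (G), 114 (L), 109 (D), 79 (J), 73 (E), …
Top 4: F, G, L, D.
Highest unsuccessful bid: €79 → clearing price.

F, G, L, D; each pays €79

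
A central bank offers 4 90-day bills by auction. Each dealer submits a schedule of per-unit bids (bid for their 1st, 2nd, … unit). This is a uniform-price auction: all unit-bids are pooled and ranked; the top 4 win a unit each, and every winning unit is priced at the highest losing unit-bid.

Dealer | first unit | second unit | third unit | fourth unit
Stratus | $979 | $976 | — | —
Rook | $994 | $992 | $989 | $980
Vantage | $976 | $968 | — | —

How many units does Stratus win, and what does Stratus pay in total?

Stratus: 0 units, pays $0

All unit-bids, highest first — top 4: 994 (Rook-1), 992 (Rook-2), 989 (Rook-3), 980 (Rook-4)
First bid not allocated: $979.
Stratus wins 0 unit(s) at $979 each.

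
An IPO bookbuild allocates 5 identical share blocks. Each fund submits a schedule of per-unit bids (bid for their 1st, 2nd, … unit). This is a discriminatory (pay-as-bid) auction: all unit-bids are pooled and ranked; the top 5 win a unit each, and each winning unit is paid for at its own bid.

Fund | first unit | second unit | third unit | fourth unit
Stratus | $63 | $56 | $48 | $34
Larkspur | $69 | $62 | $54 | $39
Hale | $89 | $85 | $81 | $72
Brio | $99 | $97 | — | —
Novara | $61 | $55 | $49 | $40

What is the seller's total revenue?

Total revenue: $451

All unit-bids, highest first — top 5: 99 (Brio-1), 97 (Brio-2), 89 (Hale-1), 85 (Hale-2), 81 (Hale-3)
Next rejected bid: $72 (not a price — pay-as-bid).
Each winning unit pays its own bid.
Revenue = 99 + 97 + 89 + 85 + 81 = $451.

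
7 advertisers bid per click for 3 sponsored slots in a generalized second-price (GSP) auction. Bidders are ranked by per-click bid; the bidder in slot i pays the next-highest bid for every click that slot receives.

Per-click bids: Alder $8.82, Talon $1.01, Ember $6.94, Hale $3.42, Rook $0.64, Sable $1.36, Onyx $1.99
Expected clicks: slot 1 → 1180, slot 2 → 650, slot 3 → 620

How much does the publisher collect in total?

Sorting advertisers: $8.82 (Alder) > $6.94 (Ember) > $3.42 (Hale) > $1.99 (Onyx) > …
Slot 1: Alder pays $6.94 × 1180 = $8189.20
Slot 2: Ember pays $3.42 × 650 = $2223.00
Slot 3: Hale pays $1.99 × 620 = $1233.80
Total = $11646.00

Total revenue: $11646.00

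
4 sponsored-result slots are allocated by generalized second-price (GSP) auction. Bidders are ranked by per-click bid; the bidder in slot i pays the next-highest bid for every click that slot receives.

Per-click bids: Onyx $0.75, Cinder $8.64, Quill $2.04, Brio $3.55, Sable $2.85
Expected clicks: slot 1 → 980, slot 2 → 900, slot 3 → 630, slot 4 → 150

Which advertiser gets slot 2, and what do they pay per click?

Ranked by bid: $8.64 (Cinder) > $3.55 (Brio) > $2.85 (Sable) > $2.04 (Quill) > $0.75 (Onyx)
Slot 2 goes to the second-ranked bidder, Brio, who pays the next bid down: $2.85/click.

Brio; $2.85 per click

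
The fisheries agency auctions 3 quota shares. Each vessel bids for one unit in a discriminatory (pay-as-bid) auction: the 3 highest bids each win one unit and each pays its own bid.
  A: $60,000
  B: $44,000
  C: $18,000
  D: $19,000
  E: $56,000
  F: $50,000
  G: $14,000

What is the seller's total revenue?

Total revenue: $166,000

Bids ranked high→low: 60,000 (A), 56,000 (E), 50,000 (F), 44,000 (B), 19,000 (D), …
Top 3: A, E, F.
Total revenue = 60,000 + 56,000 + 50,000 = $166,000.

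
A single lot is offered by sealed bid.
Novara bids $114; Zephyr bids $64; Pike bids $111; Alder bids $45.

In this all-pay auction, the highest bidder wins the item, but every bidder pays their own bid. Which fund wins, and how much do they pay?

Rule: the highest bidder wins the item, but every bidder pays their own bid.
Sorting bids: 114 (Novara) > 111 (Pike) > 64 (Zephyr) > 45 (Alder)
Novara wins with the top bid; all bids are sunk regardless.

Novara pays $114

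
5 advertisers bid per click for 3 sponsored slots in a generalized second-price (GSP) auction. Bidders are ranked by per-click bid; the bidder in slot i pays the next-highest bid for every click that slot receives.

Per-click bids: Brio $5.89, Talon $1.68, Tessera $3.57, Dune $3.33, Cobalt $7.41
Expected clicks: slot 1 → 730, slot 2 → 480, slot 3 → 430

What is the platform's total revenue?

Per-click bids in order: $7.41 (Cobalt) > $5.89 (Brio) > $3.57 (Tessera) > $3.33 (Dune) > …
Slot 1: Cobalt pays $5.89 × 730 = $4299.70
Slot 2: Brio pays $3.57 × 480 = $1713.60
Slot 3: Tessera pays $3.33 × 430 = $1431.90
Total = $7445.20

Total revenue: $7445.20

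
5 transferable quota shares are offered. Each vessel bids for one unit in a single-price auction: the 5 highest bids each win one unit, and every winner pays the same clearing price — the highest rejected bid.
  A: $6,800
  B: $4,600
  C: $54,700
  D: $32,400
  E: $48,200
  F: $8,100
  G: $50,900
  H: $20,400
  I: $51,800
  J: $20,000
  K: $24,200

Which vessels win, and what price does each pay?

C, I, G, E, D; each pays $24,200

Bids ranked high→low: 54,700 (C), 51,800 (I), 50,900 (G), 48,200 (E), 32,400 (D), 24,200 (K), 20,400 (H), …
Winners (5 units): C, I, G, E, D.
First losing bid is K's $24,200, which sets the uniform price.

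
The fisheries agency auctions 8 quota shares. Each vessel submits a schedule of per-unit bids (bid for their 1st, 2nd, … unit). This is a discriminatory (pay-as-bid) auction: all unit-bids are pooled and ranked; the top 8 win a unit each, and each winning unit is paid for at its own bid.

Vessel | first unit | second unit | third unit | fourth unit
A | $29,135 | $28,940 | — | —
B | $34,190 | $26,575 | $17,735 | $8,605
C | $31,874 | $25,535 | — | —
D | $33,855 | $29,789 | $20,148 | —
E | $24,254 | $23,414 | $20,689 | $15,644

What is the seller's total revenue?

All unit-bids, highest first — top 8: 34,190 (B-1), 33,855 (D-1), 31,874 (C-1), 29,789 (D-2), 29,135 (A-1), 28,940 (A-2), 26,575 (B-2), 25,535 (C-2)
Next rejected bid: $24,254 (not a price — pay-as-bid).
Each winning unit pays its own bid.
Revenue = 34,190 + 33,855 + 31,874 + 29,789 + 29,135 + 28,940 + 26,575 + 25,535 = $239,893.

Total revenue: $239,893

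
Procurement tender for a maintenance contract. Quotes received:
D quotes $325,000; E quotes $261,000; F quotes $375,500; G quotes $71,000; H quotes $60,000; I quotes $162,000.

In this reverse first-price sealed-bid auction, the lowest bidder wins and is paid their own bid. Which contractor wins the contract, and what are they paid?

H is paid $60,000

Bids in order: 60,000 (H) < 71,000 (G) < 162,000 (I) < 261,000 (E) < 325,000 (D) < 375,500 (F)
H is lowest → is paid own bid, $60,000.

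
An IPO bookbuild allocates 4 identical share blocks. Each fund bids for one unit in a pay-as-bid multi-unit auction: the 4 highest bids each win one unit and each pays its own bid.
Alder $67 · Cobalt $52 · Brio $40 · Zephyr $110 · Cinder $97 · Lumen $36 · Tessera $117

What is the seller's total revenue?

Total revenue: $391

Bids ranked high→low: 117 (Tessera), 110 (Zephyr), 97 (Cinder), 67 (Alder), 52 (Cobalt), 40 (Brio), …
The 4 highest are Tessera, Zephyr, Cinder, Alder.
Total revenue = 117 + 110 + 97 + 67 = $391.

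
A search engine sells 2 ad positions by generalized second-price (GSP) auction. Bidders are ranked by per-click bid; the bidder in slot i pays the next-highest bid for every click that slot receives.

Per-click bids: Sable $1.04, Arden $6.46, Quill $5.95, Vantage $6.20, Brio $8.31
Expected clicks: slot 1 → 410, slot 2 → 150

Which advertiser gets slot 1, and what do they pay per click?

Brio; $6.46 per click

Sorting advertisers: $8.31 (Brio) > $6.46 (Arden) > $6.20 (Vantage) > …
Slot 1 goes to the first-ranked bidder, Brio, who pays the next bid down: $6.46/click.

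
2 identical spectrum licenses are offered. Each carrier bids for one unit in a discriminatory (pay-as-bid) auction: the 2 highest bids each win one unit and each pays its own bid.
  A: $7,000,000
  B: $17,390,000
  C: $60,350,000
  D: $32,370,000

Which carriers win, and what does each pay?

C $60,350,000, D $32,370,000

Bids ranked high→low: 60,350,000 (C), 32,370,000 (D), 17,390,000 (B), 7,000,000 (A)
Winners (2 units): C, D.
Each winner pays its own bid: C $60,350,000, D $32,370,000.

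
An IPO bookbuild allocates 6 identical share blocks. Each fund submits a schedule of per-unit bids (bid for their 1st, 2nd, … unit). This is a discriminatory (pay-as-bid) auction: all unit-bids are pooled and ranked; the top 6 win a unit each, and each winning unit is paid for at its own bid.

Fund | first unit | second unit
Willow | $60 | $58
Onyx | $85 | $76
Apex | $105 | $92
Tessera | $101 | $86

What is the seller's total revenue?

Pooled unit-bids ranked (top 6): 105 (Apex-1), 101 (Tessera-1), 92 (Apex-2), 86 (Tessera-2), 85 (Onyx-1), 76 (Onyx-2)
Next rejected bid: $60 (not a price — pay-as-bid).
Each winning unit pays its own bid.
Revenue = 105 + 101 + 92 + 86 + 85 + 76 = $545.

Total revenue: $545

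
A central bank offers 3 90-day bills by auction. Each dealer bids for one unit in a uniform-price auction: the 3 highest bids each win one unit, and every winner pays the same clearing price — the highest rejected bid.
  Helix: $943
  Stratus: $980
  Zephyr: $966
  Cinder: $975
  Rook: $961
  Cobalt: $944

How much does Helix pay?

Helix pays $0

Sorting: 980 (Stratus), 975 (Cinder), 966 (Zephyr), 961 (Rook), 944 (Cobalt), …
Winners (3 units): Stratus, Cinder, Zephyr.
First losing bid is Rook's $961, which sets the uniform price.
Helix does not win → pays $0.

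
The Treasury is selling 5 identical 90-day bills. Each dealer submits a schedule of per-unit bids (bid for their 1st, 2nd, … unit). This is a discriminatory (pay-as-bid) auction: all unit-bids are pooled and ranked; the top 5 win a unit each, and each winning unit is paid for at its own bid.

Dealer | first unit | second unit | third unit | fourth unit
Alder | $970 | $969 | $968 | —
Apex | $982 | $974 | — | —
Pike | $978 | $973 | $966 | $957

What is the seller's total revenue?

Total revenue: $4,877

Pooled unit-bids ranked (top 5): 982 (Apex-1), 978 (Pike-1), 974 (Apex-2), 973 (Pike-2), 970 (Alder-1)
Next rejected bid: $969 (not a price — pay-as-bid).
Each winning unit pays its own bid.
Revenue = 982 + 978 + 974 + 973 + 970 = $4,877.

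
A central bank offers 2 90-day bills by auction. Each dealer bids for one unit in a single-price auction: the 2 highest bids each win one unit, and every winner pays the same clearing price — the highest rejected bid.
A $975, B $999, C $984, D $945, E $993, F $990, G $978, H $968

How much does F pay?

F pays $0

Bids ranked high→low: 999 (B), 993 (E), 990 (F), 984 (C), …
Top 2: B, E.
Highest unsuccessful bid: $990 → clearing price.
F does not win → pays $0.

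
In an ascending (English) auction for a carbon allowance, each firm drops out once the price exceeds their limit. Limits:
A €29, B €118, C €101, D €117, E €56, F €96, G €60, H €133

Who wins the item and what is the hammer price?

H wins at €118

Rule: the price rises until one bidder remains; the winner pays the price at which the last rival dropped out.
Sorting limits: 133 (H) > 118 (B) > 117 (D) > 101 (C) > 96 (F) > 60 (G) > …
B is the last rival to drop out, at €118; H remains and wins at that price.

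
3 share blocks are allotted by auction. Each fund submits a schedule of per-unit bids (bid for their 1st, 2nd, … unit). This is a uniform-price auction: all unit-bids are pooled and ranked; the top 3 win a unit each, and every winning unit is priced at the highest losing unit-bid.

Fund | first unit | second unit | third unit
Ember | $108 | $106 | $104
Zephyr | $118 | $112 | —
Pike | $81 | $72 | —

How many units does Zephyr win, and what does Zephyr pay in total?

Pooled unit-bids ranked (top 3): 118 (Zephyr-1), 112 (Zephyr-2), 108 (Ember-1)
The (k+1)-th unit-bid is $106.
Zephyr wins 2 unit(s) at $106 each.

Zephyr: 2 units, pays $212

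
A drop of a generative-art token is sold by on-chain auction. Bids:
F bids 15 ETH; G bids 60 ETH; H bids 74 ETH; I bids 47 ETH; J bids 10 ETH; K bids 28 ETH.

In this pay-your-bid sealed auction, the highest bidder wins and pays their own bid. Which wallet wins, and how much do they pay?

Pay-your-bid sealed auction: the highest bidder wins and pays their own bid.
Sorting bids: 74 (H) > 60 (G) > 47 (I) > 28 (K) > 15 (F) > 10 (J)
First-price: H pays what they bid, 74 ETH.

H pays 74 ETH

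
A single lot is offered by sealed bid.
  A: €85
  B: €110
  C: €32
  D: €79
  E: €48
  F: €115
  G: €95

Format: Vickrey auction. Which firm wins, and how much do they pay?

Vickrey auction: the highest bidder wins and pays the second-highest bid.
Sorting bids: 115 (F) > 110 (B) > 95 (G) > 85 (A) > 79 (D) > 48 (E) > …
F is highest; pays the second-highest bid, €110.

F pays €110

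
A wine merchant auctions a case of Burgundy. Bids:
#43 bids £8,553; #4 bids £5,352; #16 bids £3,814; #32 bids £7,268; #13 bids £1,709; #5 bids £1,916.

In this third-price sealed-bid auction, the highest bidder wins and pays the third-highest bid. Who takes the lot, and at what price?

Third-price sealed-bid auction: the highest bidder wins and pays the third-highest bid.
Sorting bids: 8,553 (#43) > 7,268 (#32) > 5,352 (#4) > 3,814 (#16) > 1,916 (#5) > 1,709 (#13)
#43 is highest; pays the third-highest bid, £5,352.

#43 pays £5,352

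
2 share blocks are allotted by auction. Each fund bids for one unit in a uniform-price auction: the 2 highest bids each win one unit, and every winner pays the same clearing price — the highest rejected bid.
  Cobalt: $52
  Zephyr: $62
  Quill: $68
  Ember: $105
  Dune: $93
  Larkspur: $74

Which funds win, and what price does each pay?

Ordering the bids: 105 (Ember), 93 (Dune), 74 (Larkspur), 68 (Quill), …
Top 2: Ember, Dune.
First losing bid is Larkspur's $74, which sets the uniform price.

Ember, Dune; each pays $74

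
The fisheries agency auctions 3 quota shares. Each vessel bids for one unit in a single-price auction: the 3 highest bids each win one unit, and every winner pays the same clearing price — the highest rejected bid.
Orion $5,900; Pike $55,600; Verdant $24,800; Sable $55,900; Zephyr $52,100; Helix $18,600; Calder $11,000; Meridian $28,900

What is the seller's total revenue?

Ordering the bids: 55,900 (Sable), 55,600 (Pike), 52,100 (Zephyr), 28,900 (Meridian), 24,800 (Verdant), …
The 3 highest are Sable, Pike, Zephyr.
Clearing price = highest rejected bid = $28,900.
Total revenue = 3 × $28,900 = $86,700.

Total revenue: $86,700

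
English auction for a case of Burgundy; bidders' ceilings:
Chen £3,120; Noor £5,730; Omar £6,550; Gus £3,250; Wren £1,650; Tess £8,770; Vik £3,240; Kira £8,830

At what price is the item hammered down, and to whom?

Kira wins at £8,770

Open ascending-bid auction: the price rises until one bidder remains; the winner pays the price at which the last rival dropped out.
Limits in order: 8,830 (Kira) > 8,770 (Tess) > 6,550 (Omar) > 5,730 (Noor) > 3,250 (Gus) > 3,240 (Vik) > …
Tess is the last rival to drop out, at £8,770; Kira remains and wins at that price.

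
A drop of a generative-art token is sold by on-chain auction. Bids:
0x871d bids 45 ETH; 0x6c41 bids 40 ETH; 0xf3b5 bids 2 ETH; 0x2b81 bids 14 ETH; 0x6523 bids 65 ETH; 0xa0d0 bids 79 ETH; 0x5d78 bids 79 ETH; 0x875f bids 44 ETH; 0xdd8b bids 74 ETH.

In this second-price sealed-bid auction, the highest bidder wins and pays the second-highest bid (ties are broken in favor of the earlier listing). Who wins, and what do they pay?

Sorting bids: 79 (0xa0d0) > 79 (0x5d78) > 74 (0xdd8b) > 65 (0x6523) > 45 (0x871d) > 44 (0x875f) > …
0xa0d0 and 0x5d78 tie at 79 ETH; tie-break gives it to 0xa0d0.
Second-price: 0xa0d0 pays 0x5d78's bid of 79 ETH.

0xa0d0 pays 79 ETH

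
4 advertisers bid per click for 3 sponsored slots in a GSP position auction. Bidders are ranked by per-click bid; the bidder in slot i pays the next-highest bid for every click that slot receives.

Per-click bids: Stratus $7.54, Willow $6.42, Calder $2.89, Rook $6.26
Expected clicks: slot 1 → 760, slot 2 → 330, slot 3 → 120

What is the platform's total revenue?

Per-click bids in order: $7.54 (Stratus) > $6.42 (Willow) > $6.26 (Rook) > $2.89 (Calder)
Slot 1: Stratus pays $6.42 × 760 = $4879.20
Slot 2: Willow pays $6.26 × 330 = $2065.80
Slot 3: Rook pays $2.89 × 120 = $346.80
Total = $7291.80

Total revenue: $7291.80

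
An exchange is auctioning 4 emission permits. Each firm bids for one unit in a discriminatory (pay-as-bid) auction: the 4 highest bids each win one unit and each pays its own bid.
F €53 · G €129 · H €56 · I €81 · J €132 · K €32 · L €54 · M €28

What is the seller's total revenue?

Total revenue: €398

Sorting: 132 (J), 129 (G), 81 (I), 56 (H), 54 (L), 53 (F), …
The 4 highest are J, G, I, H.
Total revenue = 132 + 129 + 81 + 56 = €398.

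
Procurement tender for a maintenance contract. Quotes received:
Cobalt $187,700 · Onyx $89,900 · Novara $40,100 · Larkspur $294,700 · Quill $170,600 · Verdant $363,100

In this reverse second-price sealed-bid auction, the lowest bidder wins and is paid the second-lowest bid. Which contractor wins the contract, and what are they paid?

Bids ranked: 40,100 (Novara) < 89,900 (Onyx) < 170,600 (Quill) < 187,700 (Cobalt) < 294,700 (Larkspur) < 363,100 (Verdant)
Novara wins with the lowest bid; price is set by the runner-up at $89,900.

Novara is paid $89,900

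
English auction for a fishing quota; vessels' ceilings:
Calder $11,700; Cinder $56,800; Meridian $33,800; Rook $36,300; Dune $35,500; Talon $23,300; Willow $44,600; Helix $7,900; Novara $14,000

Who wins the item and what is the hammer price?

Cinder wins at $44,600

Limits ranked: 56,800 (Cinder) > 44,600 (Willow) > 36,300 (Rook) > 35,500 (Dune) > 33,800 (Meridian) > 23,300 (Talon) > …
Bidding ends when Willow exits at $44,600; Cinder takes it.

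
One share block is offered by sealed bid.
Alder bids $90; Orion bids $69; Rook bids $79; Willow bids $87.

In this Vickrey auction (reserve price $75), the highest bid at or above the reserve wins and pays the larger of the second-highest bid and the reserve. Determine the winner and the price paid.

Sorting bids: 90 (Alder) > 87 (Willow) > 79 (Rook) > 69 (Orion)
Highest eligible bid: Alder at $90.
max(second-highest $87, reserve $75) = $87; the reserve does not bind.

Alder pays $87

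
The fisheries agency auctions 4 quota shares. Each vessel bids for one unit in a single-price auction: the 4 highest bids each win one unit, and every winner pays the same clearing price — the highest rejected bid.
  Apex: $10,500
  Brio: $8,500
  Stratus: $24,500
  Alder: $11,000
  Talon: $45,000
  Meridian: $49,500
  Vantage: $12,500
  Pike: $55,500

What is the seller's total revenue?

Bids ranked high→low: 55,500 (Pike), 49,500 (Meridian), 45,000 (Talon), 24,500 (Stratus), 12,500 (Vantage), 11,000 (Alder), …
The 4 highest are Pike, Meridian, Talon, Stratus.
Clearing price = highest rejected bid = $12,500.
Total revenue = 4 × $12,500 = $50,000.

Total revenue: $50,000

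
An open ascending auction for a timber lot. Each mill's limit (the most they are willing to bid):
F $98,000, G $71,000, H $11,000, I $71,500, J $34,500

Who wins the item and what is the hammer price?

F wins at $71,500

Rule: the price rises until one bidder remains; the winner pays the price at which the last rival dropped out.
Sorting limits: 98,000 (F) > 71,500 (I) > 71,000 (G) > 34,500 (J) > 11,000 (H)
I is the last rival to drop out, at $71,500; F remains and wins at that price.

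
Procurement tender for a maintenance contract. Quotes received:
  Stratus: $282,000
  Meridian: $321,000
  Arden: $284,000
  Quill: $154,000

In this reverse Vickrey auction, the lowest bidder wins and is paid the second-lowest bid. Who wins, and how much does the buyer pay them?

Reverse Vickrey auction: the lowest bidder wins and is paid the second-lowest bid.
Bids ranked: 154,000 (Quill) < 282,000 (Stratus) < 284,000 (Arden) < 321,000 (Meridian)
Quill wins with the lowest bid; price is set by the runner-up at $282,000.

Quill is paid $282,000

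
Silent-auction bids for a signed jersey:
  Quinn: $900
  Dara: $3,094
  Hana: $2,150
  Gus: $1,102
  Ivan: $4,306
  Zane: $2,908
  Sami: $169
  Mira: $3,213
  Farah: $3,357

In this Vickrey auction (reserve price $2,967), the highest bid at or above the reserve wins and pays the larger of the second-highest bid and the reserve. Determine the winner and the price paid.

Ivan pays $3,357

Rule: the highest bid at or above the reserve wins and pays the larger of the second-highest bid and the reserve.
Bids in order: 4,306 (Ivan) > 3,357 (Farah) > 3,213 (Mira) > 3,094 (Dara) > 2,908 (Zane) > 2,150 (Hana) > …
Ivan has the top bid at or above the reserve ($4,306).
max(second-highest $3,357, reserve $2,967) = $3,357; the reserve does not bind.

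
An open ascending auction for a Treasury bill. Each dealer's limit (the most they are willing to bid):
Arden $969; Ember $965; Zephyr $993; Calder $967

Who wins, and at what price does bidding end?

Open ascending-bid auction: the price rises until one bidder remains; the winner pays the price at which the last rival dropped out.
Limits ranked: 993 (Zephyr) > 969 (Arden) > 967 (Calder) > 965 (Ember)
Once the price passes $969, only Zephyr is left; the hammer falls at Arden's limit of $969.

Zephyr wins at $969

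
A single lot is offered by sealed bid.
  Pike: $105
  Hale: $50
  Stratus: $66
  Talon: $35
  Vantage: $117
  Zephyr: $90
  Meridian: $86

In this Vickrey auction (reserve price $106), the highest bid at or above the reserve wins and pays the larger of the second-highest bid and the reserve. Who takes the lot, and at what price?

Bids ranked: 117 (Vantage) > 105 (Pike) > 90 (Zephyr) > 86 (Meridian) > 66 (Stratus) > 50 (Hale) > …
Vantage has the top bid at or above the reserve ($117).
max(second-highest $105, reserve $106) = $106.

Vantage pays $106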